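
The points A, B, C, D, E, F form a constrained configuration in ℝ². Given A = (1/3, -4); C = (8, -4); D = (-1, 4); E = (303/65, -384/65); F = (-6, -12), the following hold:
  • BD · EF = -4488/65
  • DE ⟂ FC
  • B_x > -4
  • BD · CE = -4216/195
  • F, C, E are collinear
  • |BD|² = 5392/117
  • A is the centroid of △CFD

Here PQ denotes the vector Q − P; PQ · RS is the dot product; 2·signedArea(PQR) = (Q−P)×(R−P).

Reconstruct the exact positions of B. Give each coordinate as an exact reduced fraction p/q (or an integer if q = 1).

1. B_x = -779/195  [line 217/65·x + 124/65·y + 3379/195 = 0 ∩ |BD|² = 5392/117]
2. B_y = -136/65  [line 217/65·x + 124/65·y + 3379/195 = 0 ∩ |BD|² = 5392/117]
   → B = (-779/195, -136/65)

B = (-779/195, -136/65)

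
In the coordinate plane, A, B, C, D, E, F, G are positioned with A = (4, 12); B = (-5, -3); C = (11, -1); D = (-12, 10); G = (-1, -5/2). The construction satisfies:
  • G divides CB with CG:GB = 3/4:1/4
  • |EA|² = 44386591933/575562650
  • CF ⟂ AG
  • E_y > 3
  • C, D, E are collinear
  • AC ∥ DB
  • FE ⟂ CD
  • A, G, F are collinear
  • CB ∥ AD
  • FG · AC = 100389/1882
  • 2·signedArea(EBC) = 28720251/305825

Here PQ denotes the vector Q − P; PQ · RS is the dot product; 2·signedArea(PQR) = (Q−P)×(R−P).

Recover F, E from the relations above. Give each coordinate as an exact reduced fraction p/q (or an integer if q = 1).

E = (777107/611650, 2234501/611650)
F = (694/941, 2389/941)

1. F_x = 694/941  [A, G, F are collinear ∩ CF ⟂ AG]
2. F_y = 2389/941  [A, G, F are collinear ∩ CF ⟂ AG]
   → F = (694/941, 2389/941)
3. E_x = 777107/611650  [C, D, E are collinear ∩ FE ⟂ CD]
4. E_y = 2234501/611650  [C, D, E are collinear ∩ FE ⟂ CD]
   → E = (777107/611650, 2234501/611650)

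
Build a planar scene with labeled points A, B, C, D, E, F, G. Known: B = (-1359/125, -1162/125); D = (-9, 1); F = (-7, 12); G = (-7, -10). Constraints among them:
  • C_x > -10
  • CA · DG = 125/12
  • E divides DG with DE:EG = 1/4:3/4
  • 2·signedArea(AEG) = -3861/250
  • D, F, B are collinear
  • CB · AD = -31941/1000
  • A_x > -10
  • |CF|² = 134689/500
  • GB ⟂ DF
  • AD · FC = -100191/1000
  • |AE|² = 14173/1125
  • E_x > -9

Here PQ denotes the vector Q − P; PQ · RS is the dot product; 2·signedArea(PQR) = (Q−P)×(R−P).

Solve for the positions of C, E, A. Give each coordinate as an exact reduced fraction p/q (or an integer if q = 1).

1. E_x = -17/2  [E divides DG with DE:EG = 1/4:3/4]
2. E_y = -7/4  [E divides DG with DE:EG = 1/4:3/4]
   → E = (-17/2, -7/4)
3. A_x = -7327/750  [line 33/4·x + 3/2·y + 44097/500 = 0 ∩ |AE|² = 14173/1125]
4. A_y = -7597/1500  [line 33/4·x + 3/2·y + 44097/500 = 0 ∩ |AE|² = 14173/1125]
   → A = (-7327/750, -7597/1500)
5. C_x = -1242/125  [CA · DG = 125/12 ∩ AD · FC = -100191/1000]
6. C_y = -1037/250  [CA · DG = 125/12 ∩ AD · FC = -100191/1000]
   → C = (-1242/125, -1037/250)

A = (-7327/750, -7597/1500)
C = (-1242/125, -1037/250)
E = (-17/2, -7/4)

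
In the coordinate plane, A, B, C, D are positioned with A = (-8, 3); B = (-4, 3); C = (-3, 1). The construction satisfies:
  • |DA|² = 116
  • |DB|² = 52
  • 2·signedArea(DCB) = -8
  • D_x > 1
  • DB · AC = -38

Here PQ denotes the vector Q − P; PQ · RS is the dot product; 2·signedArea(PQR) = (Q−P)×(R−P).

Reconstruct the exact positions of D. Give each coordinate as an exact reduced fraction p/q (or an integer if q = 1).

1. D_x = 2  [2·signedArea(DCB) = -8 ∩ DB · AC = -38]
2. D_y = -1  [2·signedArea(DCB) = -8 ∩ DB · AC = -38]
   → D = (2, -1)

D = (2, -1)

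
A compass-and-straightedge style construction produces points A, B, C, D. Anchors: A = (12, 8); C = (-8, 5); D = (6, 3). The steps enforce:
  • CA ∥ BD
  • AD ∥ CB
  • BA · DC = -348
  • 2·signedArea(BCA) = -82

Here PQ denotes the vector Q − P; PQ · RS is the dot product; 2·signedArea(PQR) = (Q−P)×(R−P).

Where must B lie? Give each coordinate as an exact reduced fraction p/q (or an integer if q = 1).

B = (-14, 0)

1. B_x = -14  [CA ∥ BD ∩ AD ∥ CB]
2. B_y = 0  [CA ∥ BD ∩ AD ∥ CB]
   → B = (-14, 0)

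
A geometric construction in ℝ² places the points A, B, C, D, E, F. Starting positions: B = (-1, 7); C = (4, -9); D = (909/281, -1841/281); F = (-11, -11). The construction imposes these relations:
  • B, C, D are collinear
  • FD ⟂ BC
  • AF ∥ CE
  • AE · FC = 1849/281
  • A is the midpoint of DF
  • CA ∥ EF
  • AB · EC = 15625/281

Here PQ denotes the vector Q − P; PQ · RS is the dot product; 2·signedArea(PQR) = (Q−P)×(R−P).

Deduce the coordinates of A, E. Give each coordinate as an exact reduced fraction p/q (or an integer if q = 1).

A = (-1091/281, -2466/281)
E = (-876/281, -3154/281)

1. A_x = -1091/281  [A is the midpoint of DF]
2. A_y = -2466/281  [A is the midpoint of DF]
   → A = (-1091/281, -2466/281)
3. E_x = -876/281  [CA ∥ EF ∩ AF ∥ CE]
4. E_y = -3154/281  [CA ∥ EF ∩ AF ∥ CE]
   → E = (-876/281, -3154/281)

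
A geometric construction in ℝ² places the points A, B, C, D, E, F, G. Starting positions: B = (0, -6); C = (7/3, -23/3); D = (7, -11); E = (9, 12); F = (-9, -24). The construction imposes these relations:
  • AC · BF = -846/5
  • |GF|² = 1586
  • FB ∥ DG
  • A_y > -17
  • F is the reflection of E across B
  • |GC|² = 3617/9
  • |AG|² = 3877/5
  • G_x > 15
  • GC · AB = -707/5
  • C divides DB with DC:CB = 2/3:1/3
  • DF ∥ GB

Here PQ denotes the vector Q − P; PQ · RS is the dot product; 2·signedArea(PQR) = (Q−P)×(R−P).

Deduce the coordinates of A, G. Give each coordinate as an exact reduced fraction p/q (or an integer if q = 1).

1. G_x = 16  [DF ∥ GB ∩ FB ∥ DG]
2. G_y = 7  [DF ∥ GB ∩ FB ∥ DG]
   → G = (16, 7)
3. A_x = 3/5  [AC · BF = -846/5 ∩ GC · AB = -707/5]
4. A_y = -81/5  [AC · BF = -846/5 ∩ GC · AB = -707/5]
   → A = (3/5, -81/5)

A = (3/5, -81/5)
G = (16, 7)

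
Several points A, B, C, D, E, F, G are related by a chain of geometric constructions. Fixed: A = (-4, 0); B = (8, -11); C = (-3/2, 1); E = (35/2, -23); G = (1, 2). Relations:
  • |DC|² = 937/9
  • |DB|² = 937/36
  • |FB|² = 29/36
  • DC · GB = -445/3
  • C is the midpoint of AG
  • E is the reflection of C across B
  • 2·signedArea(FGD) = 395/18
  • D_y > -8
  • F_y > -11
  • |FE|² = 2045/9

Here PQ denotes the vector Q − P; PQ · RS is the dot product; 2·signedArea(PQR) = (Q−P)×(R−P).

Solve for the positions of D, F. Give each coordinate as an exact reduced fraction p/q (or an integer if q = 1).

D = (29/6, -7)
F = (53/6, -32/3)

1. D_x = 29/6  [line -7·x + 13·y + 749/6 = 0 ∩ |DC|² = 937/9]
2. D_y = -7  [line -7·x + 13·y + 749/6 = 0 ∩ |DC|² = 937/9]
   → D = (29/6, -7)
3. F_x = 53/6  [line 9·x + 23/6·y + -695/18 = 0 ∩ |FE|² = 2045/9]
4. F_y = -32/3  [line 9·x + 23/6·y + -695/18 = 0 ∩ |FE|² = 2045/9]
   → F = (53/6, -32/3)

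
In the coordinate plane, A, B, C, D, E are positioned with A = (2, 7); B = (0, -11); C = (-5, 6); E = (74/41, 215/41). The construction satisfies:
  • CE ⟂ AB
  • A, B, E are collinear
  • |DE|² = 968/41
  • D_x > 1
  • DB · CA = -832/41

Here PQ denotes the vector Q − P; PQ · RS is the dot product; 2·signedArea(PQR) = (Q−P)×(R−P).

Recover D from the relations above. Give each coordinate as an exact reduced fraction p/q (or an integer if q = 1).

D = (52/41, 17/41)

1. D_x = 52/41  [line -7·x + -1·y + 381/41 = 0 ∩ |DE|² = 968/41]
2. D_y = 17/41  [line -7·x + -1·y + 381/41 = 0 ∩ |DE|² = 968/41]
   → D = (52/41, 17/41)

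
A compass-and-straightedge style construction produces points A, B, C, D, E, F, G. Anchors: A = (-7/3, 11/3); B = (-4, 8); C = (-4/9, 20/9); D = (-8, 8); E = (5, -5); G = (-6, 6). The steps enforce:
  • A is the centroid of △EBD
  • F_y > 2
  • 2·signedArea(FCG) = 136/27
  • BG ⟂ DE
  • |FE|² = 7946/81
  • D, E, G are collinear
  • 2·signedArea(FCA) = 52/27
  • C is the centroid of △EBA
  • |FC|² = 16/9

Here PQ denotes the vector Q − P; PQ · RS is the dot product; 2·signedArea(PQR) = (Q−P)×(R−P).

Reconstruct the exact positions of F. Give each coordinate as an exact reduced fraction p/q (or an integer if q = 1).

F = (-16/9, 20/9)

1. F_x = -16/9  [2·signedArea(FCG) = 136/27 ∩ 2·signedArea(FCA) = 52/27]
2. F_y = 20/9  [2·signedArea(FCG) = 136/27 ∩ 2·signedArea(FCA) = 52/27]
   → F = (-16/9, 20/9)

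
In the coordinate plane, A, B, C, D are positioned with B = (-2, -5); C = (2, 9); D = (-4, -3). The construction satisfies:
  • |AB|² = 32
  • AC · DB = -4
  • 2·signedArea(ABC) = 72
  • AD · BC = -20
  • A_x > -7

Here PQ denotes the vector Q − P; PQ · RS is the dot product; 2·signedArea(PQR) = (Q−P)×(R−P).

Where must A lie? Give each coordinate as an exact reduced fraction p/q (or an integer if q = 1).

A = (-6, -1)

1. A_x = -6  [AC · DB = -4 ∩ 2·signedArea(ABC) = 72]
2. A_y = -1  [AC · DB = -4 ∩ 2·signedArea(ABC) = 72]
   → A = (-6, -1)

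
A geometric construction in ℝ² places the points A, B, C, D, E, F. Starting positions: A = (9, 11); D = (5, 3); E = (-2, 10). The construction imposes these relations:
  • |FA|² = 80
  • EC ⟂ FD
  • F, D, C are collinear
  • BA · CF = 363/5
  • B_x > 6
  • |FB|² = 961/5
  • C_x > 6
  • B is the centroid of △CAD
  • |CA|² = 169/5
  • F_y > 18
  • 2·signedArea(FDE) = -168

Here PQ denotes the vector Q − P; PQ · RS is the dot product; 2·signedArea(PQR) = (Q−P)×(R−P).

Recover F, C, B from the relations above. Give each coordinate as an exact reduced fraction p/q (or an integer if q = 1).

B = (34/5, 33/5)
C = (32/5, 29/5)
F = (13, 19)

1. F_x = 13  [line -7·x + -7·y + 224 = 0 ∩ |FA|² = 80]
2. F_y = 19  [line -7·x + -7·y + 224 = 0 ∩ |FA|² = 80]
   → F = (13, 19)
3. C_x = 32/5  [F, D, C are collinear ∩ EC ⟂ FD]
4. C_y = 29/5  [F, D, C are collinear ∩ EC ⟂ FD]
   → C = (32/5, 29/5)
5. B_x = 34/5  [B is the centroid of △CAD]
6. B_y = 33/5  [B is the centroid of △CAD]
   → B = (34/5, 33/5)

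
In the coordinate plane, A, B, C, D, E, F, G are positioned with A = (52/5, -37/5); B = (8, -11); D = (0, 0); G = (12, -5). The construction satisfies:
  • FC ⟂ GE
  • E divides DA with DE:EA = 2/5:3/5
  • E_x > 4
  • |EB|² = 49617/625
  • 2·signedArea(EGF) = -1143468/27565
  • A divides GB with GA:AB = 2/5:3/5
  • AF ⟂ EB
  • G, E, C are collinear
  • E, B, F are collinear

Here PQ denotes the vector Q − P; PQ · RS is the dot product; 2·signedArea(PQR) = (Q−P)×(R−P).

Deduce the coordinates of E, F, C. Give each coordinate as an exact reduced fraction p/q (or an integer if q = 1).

C = (9424079372/1130633605, -4575006197/1130633605)
E = (104/25, -74/25)
F = (194216/27565, -248141/27565)

1. E_x = 104/25  [E divides DA with DE:EA = 2/5:3/5]
2. E_y = -74/25  [E divides DA with DE:EA = 2/5:3/5]
   → E = (104/25, -74/25)
3. F_x = 194216/27565  [E, B, F are collinear ∩ AF ⟂ EB]
4. F_y = -248141/27565  [E, B, F are collinear ∩ AF ⟂ EB]
   → F = (194216/27565, -248141/27565)
5. C_x = 9424079372/1130633605  [G, E, C are collinear ∩ FC ⟂ GE]
6. C_y = -4575006197/1130633605  [G, E, C are collinear ∩ FC ⟂ GE]
   → C = (9424079372/1130633605, -4575006197/1130633605)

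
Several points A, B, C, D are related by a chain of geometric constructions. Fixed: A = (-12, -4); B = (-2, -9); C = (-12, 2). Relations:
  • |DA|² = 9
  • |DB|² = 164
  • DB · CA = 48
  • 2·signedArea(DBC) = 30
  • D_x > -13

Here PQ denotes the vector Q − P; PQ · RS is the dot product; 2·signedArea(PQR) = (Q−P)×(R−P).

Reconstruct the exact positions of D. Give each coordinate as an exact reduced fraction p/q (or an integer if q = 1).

D = (-12, -1)

1. D_x = -12  [DB · CA = 48 ∩ 2·signedArea(DBC) = 30]
2. D_y = -1  [DB · CA = 48 ∩ 2·signedArea(DBC) = 30]
   → D = (-12, -1)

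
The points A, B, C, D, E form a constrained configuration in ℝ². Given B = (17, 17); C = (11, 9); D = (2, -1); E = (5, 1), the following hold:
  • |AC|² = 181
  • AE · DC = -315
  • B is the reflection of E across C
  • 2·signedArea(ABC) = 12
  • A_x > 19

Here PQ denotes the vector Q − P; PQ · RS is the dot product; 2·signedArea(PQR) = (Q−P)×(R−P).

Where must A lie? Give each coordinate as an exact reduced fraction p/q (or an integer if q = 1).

A = (20, 19)

1. A_x = 20  [2·signedArea(ABC) = 12 ∩ AE · DC = -315]
2. A_y = 19  [2·signedArea(ABC) = 12 ∩ AE · DC = -315]
   → A = (20, 19)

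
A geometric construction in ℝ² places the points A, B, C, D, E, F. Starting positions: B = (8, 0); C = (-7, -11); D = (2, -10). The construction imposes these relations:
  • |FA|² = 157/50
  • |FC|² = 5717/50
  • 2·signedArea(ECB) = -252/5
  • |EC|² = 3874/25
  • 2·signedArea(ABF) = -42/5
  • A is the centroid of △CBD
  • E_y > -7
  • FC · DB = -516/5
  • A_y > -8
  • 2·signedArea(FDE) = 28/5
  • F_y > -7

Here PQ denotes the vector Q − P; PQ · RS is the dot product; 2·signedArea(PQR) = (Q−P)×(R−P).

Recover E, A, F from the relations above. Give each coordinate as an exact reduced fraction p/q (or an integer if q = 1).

1. E_x = 22/5  [line -11·x + 15·y + 692/5 = 0 ∩ |EC|² = 3874/25]
2. E_y = -6  [line -11·x + 15·y + 692/5 = 0 ∩ |EC|² = 3874/25]
   → E = (22/5, -6)
3. A_x = 1  [A is the centroid of △CBD]
4. A_y = -7  [A is the centroid of △CBD]
   → A = (1, -7)
5. F_x = 27/10  [2·signedArea(FDE) = 28/5 ∩ 2·signedArea(ABF) = -42/5]
6. F_y = -13/2  [2·signedArea(FDE) = 28/5 ∩ 2·signedArea(ABF) = -42/5]
   → F = (27/10, -13/2)

A = (1, -7)
E = (22/5, -6)
F = (27/10, -13/2)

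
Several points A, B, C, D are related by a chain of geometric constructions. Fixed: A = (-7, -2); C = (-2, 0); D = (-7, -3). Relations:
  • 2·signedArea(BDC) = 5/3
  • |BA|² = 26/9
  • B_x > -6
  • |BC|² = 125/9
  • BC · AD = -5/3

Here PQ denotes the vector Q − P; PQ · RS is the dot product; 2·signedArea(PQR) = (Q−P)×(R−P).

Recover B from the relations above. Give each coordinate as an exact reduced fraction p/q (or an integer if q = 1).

1. B_x = -16/3  [2·signedArea(BDC) = 5/3 ∩ BC · AD = -5/3]
2. B_y = -5/3  [2·signedArea(BDC) = 5/3 ∩ BC · AD = -5/3]
   → B = (-16/3, -5/3)

B = (-16/3, -5/3)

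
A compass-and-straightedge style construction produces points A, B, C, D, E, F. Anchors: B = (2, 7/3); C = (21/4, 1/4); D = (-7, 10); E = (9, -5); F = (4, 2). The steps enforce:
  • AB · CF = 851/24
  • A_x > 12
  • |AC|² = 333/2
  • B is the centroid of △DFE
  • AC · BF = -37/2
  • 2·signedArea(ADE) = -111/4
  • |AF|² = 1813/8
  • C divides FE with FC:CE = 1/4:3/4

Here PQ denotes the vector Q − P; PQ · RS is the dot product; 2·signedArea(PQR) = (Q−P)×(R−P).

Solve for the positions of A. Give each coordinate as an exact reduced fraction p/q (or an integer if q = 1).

A = (51/4, -41/4)

1. A_x = 51/4  [2·signedArea(ADE) = -111/4 ∩ AC · BF = -37/2]
2. A_y = -41/4  [2·signedArea(ADE) = -111/4 ∩ AC · BF = -37/2]
   → A = (51/4, -41/4)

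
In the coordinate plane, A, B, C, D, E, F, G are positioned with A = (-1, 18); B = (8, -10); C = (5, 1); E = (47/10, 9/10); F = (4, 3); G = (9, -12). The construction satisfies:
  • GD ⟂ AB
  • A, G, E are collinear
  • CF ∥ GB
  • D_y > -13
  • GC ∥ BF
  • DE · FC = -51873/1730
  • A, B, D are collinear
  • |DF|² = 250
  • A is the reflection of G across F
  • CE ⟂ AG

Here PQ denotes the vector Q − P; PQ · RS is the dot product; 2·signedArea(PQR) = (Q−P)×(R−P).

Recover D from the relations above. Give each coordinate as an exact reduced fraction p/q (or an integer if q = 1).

D = (1501/173, -2094/173)

1. D_x = 1501/173  [A, B, D are collinear ∩ GD ⟂ AB]
2. D_y = -2094/173  [A, B, D are collinear ∩ GD ⟂ AB]
   → D = (1501/173, -2094/173)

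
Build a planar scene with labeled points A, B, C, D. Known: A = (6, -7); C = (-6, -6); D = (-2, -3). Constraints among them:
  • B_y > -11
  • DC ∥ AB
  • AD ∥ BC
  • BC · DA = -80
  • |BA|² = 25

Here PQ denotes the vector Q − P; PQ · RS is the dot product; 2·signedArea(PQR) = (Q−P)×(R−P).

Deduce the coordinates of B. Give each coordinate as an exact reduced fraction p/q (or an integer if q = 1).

1. B_x = 2  [AD ∥ BC ∩ DC ∥ AB]
2. B_y = -10  [AD ∥ BC ∩ DC ∥ AB]
   → B = (2, -10)

B = (2, -10)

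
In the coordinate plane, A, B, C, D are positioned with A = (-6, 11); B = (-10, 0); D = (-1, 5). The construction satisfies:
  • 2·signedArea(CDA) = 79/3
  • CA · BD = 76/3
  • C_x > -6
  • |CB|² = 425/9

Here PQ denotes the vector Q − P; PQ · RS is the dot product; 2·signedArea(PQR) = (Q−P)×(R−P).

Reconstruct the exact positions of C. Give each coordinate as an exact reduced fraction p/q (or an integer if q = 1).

C = (-17/3, 16/3)

1. C_x = -17/3  [2·signedArea(CDA) = 79/3 ∩ CA · BD = 76/3]
2. C_y = 16/3  [2·signedArea(CDA) = 79/3 ∩ CA · BD = 76/3]
   → C = (-17/3, 16/3)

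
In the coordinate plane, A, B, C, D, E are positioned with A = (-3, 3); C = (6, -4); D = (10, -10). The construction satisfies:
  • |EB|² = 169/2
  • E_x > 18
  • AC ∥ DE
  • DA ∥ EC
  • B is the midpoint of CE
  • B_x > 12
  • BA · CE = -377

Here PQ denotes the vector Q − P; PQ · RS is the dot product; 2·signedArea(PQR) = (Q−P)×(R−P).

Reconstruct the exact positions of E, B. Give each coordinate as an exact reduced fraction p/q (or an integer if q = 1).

1. E_x = 19  [DA ∥ EC ∩ AC ∥ DE]
2. E_y = -17  [DA ∥ EC ∩ AC ∥ DE]
   → E = (19, -17)
3. B_x = 25/2  [B is the midpoint of CE]
4. B_y = -21/2  [B is the midpoint of CE]
   → B = (25/2, -21/2)

B = (25/2, -21/2)
E = (19, -17)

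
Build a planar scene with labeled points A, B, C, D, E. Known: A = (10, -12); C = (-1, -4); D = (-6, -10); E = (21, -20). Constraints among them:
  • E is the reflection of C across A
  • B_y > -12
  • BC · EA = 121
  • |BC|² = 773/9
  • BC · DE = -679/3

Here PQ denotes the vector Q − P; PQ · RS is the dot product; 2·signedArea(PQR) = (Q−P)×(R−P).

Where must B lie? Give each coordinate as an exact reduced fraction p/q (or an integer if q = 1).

B = (14/3, -34/3)

1. B_x = 14/3  [BC · DE = -679/3 ∩ BC · EA = 121]
2. B_y = -34/3  [BC · DE = -679/3 ∩ BC · EA = 121]
   → B = (14/3, -34/3)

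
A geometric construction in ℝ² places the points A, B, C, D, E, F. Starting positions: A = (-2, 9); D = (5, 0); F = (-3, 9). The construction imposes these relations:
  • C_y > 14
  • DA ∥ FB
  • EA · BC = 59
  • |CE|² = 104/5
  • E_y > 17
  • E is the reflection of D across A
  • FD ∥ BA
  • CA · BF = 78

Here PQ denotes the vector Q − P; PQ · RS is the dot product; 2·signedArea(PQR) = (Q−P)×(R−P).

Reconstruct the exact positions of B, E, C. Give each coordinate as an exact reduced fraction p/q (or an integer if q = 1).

B = (-10, 18)
C = (-31/5, 72/5)
E = (-9, 18)

1. B_x = -10  [FD ∥ BA ∩ DA ∥ FB]
2. B_y = 18  [FD ∥ BA ∩ DA ∥ FB]
   → B = (-10, 18)
3. E_x = -9  [E is the reflection of D across A]
4. E_y = 18  [E is the reflection of D across A]
   → E = (-9, 18)
5. C_x = -31/5  [line -7·x + 9·y + -173 = 0 ∩ |CE|² = 104/5]
6. C_y = 72/5  [line -7·x + 9·y + -173 = 0 ∩ |CE|² = 104/5]
   → C = (-31/5, 72/5)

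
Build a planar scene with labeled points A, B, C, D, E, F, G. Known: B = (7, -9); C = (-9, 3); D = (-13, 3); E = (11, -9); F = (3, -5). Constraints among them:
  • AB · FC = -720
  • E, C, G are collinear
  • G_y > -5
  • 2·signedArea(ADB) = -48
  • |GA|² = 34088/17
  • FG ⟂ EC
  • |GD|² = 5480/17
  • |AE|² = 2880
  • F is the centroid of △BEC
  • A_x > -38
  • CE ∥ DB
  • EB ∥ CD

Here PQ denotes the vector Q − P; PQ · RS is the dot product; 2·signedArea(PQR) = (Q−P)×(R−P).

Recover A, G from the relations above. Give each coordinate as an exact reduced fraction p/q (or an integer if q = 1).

A = (-37, 15)
G = (57/17, -75/17)

1. A_x = -37  [AB · FC = -720 ∩ 2·signedArea(ADB) = -48]
2. A_y = 15  [AB · FC = -720 ∩ 2·signedArea(ADB) = -48]
   → A = (-37, 15)
3. G_x = 57/17  [E, C, G are collinear ∩ FG ⟂ EC]
4. G_y = -75/17  [E, C, G are collinear ∩ FG ⟂ EC]
   → G = (57/17, -75/17)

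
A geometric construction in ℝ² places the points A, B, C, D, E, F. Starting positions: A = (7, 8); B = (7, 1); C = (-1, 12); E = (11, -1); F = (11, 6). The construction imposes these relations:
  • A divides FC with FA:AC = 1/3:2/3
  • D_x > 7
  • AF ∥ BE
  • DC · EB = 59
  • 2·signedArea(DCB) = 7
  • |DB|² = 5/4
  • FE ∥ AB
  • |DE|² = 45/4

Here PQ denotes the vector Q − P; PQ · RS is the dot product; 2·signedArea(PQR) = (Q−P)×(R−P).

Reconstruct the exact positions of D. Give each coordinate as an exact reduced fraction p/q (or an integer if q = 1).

1. D_x = 8  [2·signedArea(DCB) = 7 ∩ DC · EB = 59]
2. D_y = 1/2  [2·signedArea(DCB) = 7 ∩ DC · EB = 59]
   → D = (8, 1/2)

D = (8, 1/2)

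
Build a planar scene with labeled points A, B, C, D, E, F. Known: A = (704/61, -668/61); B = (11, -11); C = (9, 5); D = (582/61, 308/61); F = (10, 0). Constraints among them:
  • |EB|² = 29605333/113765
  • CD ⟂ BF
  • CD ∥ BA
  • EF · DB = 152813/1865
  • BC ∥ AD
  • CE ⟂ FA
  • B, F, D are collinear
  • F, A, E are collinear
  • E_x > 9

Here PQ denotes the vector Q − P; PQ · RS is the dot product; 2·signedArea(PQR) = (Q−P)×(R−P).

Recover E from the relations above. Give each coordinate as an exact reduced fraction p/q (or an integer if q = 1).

1. E_x = 1056951/113765  [F, A, E are collinear ∩ CE ⟂ FA]
2. E_y = 573478/113765  [F, A, E are collinear ∩ CE ⟂ FA]
   → E = (1056951/113765, 573478/113765)

E = (1056951/113765, 573478/113765)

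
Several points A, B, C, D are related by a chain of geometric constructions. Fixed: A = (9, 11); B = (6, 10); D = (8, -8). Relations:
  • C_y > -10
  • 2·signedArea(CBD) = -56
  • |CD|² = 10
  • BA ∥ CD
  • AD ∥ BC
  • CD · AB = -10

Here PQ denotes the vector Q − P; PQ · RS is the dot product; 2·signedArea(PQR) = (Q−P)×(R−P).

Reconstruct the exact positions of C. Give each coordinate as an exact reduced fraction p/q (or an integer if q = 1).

1. C_x = 5  [BA ∥ CD ∩ AD ∥ BC]
2. C_y = -9  [BA ∥ CD ∩ AD ∥ BC]
   → C = (5, -9)

C = (5, -9)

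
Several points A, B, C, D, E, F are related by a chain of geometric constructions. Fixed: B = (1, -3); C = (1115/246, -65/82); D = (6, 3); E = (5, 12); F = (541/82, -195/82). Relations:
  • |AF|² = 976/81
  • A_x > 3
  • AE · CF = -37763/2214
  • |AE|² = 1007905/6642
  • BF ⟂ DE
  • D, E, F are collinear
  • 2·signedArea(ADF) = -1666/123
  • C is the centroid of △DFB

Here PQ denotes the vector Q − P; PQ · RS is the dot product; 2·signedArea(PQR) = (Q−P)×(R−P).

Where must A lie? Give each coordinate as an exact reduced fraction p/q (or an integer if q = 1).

1. A_x = 2837/738  [AE · CF = -37763/2214 ∩ 2·signedArea(ADF) = -1666/123]
2. A_y = -65/246  [AE · CF = -37763/2214 ∩ 2·signedArea(ADF) = -1666/123]
   → A = (2837/738, -65/246)

A = (2837/738, -65/246)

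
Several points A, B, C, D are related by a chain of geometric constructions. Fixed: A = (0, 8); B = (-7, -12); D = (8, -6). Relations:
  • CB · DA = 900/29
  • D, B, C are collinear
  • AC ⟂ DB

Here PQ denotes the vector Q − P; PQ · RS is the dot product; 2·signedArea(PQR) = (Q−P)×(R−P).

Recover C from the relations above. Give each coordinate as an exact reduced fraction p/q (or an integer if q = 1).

1. C_x = 172/29  [D, B, C are collinear ∩ AC ⟂ DB]
2. C_y = -198/29  [D, B, C are collinear ∩ AC ⟂ DB]
   → C = (172/29, -198/29)

C = (172/29, -198/29)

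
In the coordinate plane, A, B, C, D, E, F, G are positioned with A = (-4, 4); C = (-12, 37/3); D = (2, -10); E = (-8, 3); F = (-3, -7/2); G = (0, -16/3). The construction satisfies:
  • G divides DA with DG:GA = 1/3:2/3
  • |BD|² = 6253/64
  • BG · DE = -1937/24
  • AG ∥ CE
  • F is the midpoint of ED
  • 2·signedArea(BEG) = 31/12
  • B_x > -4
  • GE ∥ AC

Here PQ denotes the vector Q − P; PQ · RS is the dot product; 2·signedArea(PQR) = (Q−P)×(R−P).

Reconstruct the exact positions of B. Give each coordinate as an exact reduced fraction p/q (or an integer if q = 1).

1. B_x = -13/4  [BG · DE = -1937/24 ∩ 2·signedArea(BEG) = 31/12]
2. B_y = -13/8  [BG · DE = -1937/24 ∩ 2·signedArea(BEG) = 31/12]
   → B = (-13/4, -13/8)

B = (-13/4, -13/8)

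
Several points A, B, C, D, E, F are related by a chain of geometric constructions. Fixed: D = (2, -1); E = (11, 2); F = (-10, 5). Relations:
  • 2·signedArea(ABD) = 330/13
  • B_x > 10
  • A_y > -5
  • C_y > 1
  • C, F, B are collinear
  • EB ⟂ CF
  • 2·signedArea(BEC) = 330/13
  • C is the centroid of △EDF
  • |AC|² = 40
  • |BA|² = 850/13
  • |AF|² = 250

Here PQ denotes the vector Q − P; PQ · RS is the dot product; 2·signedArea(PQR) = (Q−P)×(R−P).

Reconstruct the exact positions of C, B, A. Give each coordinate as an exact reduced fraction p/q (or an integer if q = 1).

A = (3, -4)
B = (134/13, -7/13)
C = (1, 2)

1. C_x = 1  [C is the centroid of △EDF]
2. C_y = 2  [C is the centroid of △EDF]
   → C = (1, 2)
3. B_x = 134/13  [C, F, B are collinear ∩ EB ⟂ CF]
4. B_y = -7/13  [C, F, B are collinear ∩ EB ⟂ CF]
   → B = (134/13, -7/13)
5. A_x = 3  [line 6/13·x + -108/13·y + -450/13 = 0 ∩ |AF|² = 250]
6. A_y = -4  [line 6/13·x + -108/13·y + -450/13 = 0 ∩ |AF|² = 250]
   → A = (3, -4)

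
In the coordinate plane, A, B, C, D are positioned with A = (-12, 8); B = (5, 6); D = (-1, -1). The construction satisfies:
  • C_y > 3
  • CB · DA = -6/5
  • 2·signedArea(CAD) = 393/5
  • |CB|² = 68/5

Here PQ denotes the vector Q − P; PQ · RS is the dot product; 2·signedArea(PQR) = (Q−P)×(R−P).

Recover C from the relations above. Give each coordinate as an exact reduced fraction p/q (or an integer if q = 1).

1. C_x = 13/5  [CB · DA = -6/5 ∩ 2·signedArea(CAD) = 393/5]
2. C_y = 16/5  [CB · DA = -6/5 ∩ 2·signedArea(CAD) = 393/5]
   → C = (13/5, 16/5)

C = (13/5, 16/5)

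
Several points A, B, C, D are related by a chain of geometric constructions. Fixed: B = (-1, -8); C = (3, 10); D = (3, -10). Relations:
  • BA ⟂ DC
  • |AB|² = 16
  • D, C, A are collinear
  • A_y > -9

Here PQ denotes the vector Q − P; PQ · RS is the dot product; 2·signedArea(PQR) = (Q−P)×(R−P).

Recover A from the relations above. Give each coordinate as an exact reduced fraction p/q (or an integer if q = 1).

1. A_x = 3  [D, C, A are collinear ∩ BA ⟂ DC]
2. A_y = -8  [D, C, A are collinear ∩ BA ⟂ DC]
   → A = (3, -8)

A = (3, -8)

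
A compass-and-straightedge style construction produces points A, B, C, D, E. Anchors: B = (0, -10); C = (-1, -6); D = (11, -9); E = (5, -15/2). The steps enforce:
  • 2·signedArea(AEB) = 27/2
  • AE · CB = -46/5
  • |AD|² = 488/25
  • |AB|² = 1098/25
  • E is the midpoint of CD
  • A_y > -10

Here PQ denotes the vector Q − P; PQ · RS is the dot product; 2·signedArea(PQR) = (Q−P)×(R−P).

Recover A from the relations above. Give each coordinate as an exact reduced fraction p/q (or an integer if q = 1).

A = (33/5, -47/5)

1. A_x = 33/5  [AE · CB = -46/5 ∩ 2·signedArea(AEB) = 27/2]
2. A_y = -47/5  [AE · CB = -46/5 ∩ 2·signedArea(AEB) = 27/2]
   → A = (33/5, -47/5)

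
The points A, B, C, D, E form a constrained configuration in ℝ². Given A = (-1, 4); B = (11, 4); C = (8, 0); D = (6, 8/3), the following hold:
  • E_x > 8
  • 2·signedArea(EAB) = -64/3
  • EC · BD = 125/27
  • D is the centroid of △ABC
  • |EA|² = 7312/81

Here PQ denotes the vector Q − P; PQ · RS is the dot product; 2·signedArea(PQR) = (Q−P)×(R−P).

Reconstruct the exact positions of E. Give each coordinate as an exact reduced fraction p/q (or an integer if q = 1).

E = (25/3, 20/9)

1. E_x = 25/3  [EC · BD = 125/27 ∩ 2·signedArea(EAB) = -64/3]
2. E_y = 20/9  [EC · BD = 125/27 ∩ 2·signedArea(EAB) = -64/3]
   → E = (25/3, 20/9)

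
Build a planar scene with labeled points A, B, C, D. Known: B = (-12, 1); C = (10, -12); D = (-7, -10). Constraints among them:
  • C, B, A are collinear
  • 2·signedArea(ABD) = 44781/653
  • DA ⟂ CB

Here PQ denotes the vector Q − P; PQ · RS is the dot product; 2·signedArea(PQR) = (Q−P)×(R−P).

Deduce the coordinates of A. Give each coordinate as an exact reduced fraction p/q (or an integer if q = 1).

A = (-2270/653, -2636/653)

1. A_x = -2270/653  [C, B, A are collinear ∩ DA ⟂ CB]
2. A_y = -2636/653  [C, B, A are collinear ∩ DA ⟂ CB]
   → A = (-2270/653, -2636/653)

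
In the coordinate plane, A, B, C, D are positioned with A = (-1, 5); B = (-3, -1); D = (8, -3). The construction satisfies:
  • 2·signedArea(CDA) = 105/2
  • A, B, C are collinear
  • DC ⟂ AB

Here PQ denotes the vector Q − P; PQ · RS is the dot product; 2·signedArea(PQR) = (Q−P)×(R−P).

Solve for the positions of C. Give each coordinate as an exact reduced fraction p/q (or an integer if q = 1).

C = (-5/2, 1/2)

1. C_x = -5/2  [A, B, C are collinear ∩ DC ⟂ AB]
2. C_y = 1/2  [A, B, C are collinear ∩ DC ⟂ AB]
   → C = (-5/2, 1/2)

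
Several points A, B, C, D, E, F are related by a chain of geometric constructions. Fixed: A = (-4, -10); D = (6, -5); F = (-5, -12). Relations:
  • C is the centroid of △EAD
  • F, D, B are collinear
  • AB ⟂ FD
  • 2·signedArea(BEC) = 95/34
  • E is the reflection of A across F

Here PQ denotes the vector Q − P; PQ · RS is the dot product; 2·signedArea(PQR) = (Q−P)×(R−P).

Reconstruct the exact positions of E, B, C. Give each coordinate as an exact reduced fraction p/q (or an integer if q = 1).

B = (-115/34, -373/34)
C = (-4/3, -29/3)
E = (-6, -14)

1. E_x = -6  [E is the reflection of A across F]
2. E_y = -14  [E is the reflection of A across F]
   → E = (-6, -14)
3. B_x = -115/34  [F, D, B are collinear ∩ AB ⟂ FD]
4. B_y = -373/34  [F, D, B are collinear ∩ AB ⟂ FD]
   → B = (-115/34, -373/34)
5. C_x = -4/3  [C is the centroid of △EAD]
6. C_y = -29/3  [C is the centroid of △EAD]
   → C = (-4/3, -29/3)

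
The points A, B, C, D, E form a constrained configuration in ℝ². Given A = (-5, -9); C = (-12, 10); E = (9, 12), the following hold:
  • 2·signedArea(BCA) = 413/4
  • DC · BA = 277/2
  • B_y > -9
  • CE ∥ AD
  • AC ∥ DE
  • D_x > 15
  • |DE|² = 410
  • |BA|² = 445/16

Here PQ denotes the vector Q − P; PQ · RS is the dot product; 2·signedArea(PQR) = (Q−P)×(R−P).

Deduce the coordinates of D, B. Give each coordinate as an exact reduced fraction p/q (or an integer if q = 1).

1. D_x = 16  [AC ∥ DE ∩ CE ∥ AD]
2. D_y = -7  [AC ∥ DE ∩ CE ∥ AD]
   → D = (16, -7)
3. B_x = 1/4  [2·signedArea(BCA) = 413/4 ∩ DC · BA = 277/2]
4. B_y = -17/2  [2·signedArea(BCA) = 413/4 ∩ DC · BA = 277/2]
   → B = (1/4, -17/2)

B = (1/4, -17/2)
D = (16, -7)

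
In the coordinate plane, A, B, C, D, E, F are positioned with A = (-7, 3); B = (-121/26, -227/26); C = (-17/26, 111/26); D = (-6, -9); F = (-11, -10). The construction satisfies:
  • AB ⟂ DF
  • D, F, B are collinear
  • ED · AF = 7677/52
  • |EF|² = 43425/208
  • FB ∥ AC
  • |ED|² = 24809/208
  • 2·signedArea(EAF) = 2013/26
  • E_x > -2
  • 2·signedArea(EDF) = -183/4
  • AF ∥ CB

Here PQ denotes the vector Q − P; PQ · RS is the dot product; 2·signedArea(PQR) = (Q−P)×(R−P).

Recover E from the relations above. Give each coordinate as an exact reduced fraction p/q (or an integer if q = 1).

1. E_x = -43/26  [2·signedArea(EDF) = -183/4 ∩ 2·signedArea(EAF) = 2013/26]
2. E_y = 53/52  [2·signedArea(EDF) = -183/4 ∩ 2·signedArea(EAF) = 2013/26]
   → E = (-43/26, 53/52)

E = (-43/26, 53/52)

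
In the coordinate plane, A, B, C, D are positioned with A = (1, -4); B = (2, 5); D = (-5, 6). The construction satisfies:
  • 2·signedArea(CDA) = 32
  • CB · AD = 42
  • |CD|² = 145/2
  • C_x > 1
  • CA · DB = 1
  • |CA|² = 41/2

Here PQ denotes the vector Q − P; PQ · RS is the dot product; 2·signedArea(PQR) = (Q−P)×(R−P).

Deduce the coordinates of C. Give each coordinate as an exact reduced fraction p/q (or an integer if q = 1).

C = (3/2, 1/2)

1. C_x = 3/2  [CB · AD = 42 ∩ CA · DB = 1]
2. C_y = 1/2  [CB · AD = 42 ∩ CA · DB = 1]
   → C = (3/2, 1/2)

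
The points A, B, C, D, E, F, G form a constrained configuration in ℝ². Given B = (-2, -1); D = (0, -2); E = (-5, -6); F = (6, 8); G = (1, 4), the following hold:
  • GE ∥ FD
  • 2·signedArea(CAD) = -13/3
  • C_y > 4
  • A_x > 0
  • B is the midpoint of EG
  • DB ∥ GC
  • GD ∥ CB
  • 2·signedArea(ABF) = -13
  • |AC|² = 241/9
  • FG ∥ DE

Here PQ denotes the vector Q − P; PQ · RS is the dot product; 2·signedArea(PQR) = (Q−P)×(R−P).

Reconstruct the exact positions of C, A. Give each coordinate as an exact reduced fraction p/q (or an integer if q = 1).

1. C_x = -1  [GD ∥ CB ∩ DB ∥ GC]
2. C_y = 5  [GD ∥ CB ∩ DB ∥ GC]
   → C = (-1, 5)
3. A_x = 1/3  [2·signedArea(ABF) = -13 ∩ 2·signedArea(CAD) = -13/3]
4. A_y = 0  [2·signedArea(ABF) = -13 ∩ 2·signedArea(CAD) = -13/3]
   → A = (1/3, 0)

A = (1/3, 0)
C = (-1, 5)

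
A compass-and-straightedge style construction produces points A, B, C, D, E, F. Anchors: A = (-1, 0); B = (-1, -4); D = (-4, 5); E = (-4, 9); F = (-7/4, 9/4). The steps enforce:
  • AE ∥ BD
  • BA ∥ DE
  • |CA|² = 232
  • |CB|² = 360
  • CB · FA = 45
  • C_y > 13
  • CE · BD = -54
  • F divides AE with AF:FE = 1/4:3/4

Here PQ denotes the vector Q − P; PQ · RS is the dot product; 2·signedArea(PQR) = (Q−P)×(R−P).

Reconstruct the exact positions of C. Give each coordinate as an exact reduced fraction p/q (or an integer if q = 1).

1. C_x = -7  [line -3/4·x + 9/4·y + -147/4 = 0 ∩ |CB|² = 360]
2. C_y = 14  [line -3/4·x + 9/4·y + -147/4 = 0 ∩ |CB|² = 360]
   → C = (-7, 14)

C = (-7, 14)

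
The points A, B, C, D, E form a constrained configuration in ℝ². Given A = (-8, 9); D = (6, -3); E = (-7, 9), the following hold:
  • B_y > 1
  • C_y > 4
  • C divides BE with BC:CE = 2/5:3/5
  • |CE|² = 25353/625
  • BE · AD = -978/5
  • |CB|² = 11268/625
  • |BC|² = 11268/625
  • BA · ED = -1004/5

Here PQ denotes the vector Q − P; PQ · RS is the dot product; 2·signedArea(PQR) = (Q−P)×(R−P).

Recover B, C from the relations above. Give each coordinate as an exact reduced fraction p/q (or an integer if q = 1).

1. B_x = 4/5  [BE · AD = -978/5 ∩ BA · ED = -1004/5]
2. B_y = 9/5  [BE · AD = -978/5 ∩ BA · ED = -1004/5]
   → B = (4/5, 9/5)
3. C_x = -58/25  [C divides BE with BC:CE = 2/5:3/5]
4. C_y = 117/25  [C divides BE with BC:CE = 2/5:3/5]
   → C = (-58/25, 117/25)

B = (4/5, 9/5)
C = (-58/25, 117/25)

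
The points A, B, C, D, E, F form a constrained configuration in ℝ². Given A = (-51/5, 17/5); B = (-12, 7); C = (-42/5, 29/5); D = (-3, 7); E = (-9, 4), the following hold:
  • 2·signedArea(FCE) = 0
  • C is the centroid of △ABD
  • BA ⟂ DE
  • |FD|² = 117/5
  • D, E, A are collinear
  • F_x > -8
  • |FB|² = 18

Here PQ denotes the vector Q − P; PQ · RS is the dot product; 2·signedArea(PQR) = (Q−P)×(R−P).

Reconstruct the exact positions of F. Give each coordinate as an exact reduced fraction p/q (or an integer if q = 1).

F = (-39/5, 38/5)

1. F_x = -39/5  [line 9/5·x + -3/5·y + 93/5 = 0 ∩ |FB|² = 18]
2. F_y = 38/5  [line 9/5·x + -3/5·y + 93/5 = 0 ∩ |FB|² = 18]
   → F = (-39/5, 38/5)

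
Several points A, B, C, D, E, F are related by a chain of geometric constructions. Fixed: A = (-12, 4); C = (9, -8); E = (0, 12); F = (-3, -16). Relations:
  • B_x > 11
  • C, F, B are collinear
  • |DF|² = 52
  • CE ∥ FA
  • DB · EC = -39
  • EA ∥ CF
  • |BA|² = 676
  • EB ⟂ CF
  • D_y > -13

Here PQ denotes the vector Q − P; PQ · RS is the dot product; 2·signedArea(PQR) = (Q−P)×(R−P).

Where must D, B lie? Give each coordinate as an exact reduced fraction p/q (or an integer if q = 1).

B = (12, -6)
D = (3, -12)

1. B_x = 12  [C, F, B are collinear ∩ EB ⟂ CF]
2. B_y = -6  [C, F, B are collinear ∩ EB ⟂ CF]
   → B = (12, -6)
3. D_x = 3  [line -9·x + 20·y + 267 = 0 ∩ |DF|² = 52]
4. D_y = -12  [line -9·x + 20·y + 267 = 0 ∩ |DF|² = 52]
   → D = (3, -12)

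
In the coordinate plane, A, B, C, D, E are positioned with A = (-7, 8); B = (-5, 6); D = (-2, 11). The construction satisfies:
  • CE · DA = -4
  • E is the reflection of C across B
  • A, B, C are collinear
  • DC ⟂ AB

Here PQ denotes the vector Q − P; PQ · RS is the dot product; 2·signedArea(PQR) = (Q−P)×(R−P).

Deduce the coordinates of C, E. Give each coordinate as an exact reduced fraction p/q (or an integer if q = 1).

C = (-6, 7)
E = (-4, 5)

1. C_x = -6  [A, B, C are collinear ∩ DC ⟂ AB]
2. C_y = 7  [A, B, C are collinear ∩ DC ⟂ AB]
   → C = (-6, 7)
3. E_x = -4  [E is the reflection of C across B]
4. E_y = 5  [E is the reflection of C across B]
   → E = (-4, 5)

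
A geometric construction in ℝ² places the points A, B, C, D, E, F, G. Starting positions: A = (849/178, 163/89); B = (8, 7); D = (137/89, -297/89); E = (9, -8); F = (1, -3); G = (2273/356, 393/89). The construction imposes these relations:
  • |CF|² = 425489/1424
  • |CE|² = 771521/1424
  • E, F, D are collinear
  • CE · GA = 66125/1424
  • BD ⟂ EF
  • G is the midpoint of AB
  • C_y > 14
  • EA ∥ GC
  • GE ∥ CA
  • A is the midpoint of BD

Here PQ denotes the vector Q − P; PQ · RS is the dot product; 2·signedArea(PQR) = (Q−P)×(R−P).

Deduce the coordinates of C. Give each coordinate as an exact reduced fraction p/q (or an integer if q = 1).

1. C_x = 767/356  [GE ∥ CA ∩ EA ∥ GC]
2. C_y = 1268/89  [GE ∥ CA ∩ EA ∥ GC]
   → C = (767/356, 1268/89)

C = (767/356, 1268/89)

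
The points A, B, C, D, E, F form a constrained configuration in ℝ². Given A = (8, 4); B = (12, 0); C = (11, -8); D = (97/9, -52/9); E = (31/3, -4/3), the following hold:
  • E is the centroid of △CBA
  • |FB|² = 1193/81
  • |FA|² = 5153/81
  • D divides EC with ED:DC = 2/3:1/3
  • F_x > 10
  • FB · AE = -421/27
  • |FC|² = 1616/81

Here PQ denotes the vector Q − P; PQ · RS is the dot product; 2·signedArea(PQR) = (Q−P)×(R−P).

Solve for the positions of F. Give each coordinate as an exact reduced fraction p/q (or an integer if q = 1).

1. F_x = 95/9  [line -7/3·x + 16/3·y + 1177/27 = 0 ∩ |FC|² = 1616/81]
2. F_y = -32/9  [line -7/3·x + 16/3·y + 1177/27 = 0 ∩ |FC|² = 1616/81]
   → F = (95/9, -32/9)

F = (95/9, -32/9)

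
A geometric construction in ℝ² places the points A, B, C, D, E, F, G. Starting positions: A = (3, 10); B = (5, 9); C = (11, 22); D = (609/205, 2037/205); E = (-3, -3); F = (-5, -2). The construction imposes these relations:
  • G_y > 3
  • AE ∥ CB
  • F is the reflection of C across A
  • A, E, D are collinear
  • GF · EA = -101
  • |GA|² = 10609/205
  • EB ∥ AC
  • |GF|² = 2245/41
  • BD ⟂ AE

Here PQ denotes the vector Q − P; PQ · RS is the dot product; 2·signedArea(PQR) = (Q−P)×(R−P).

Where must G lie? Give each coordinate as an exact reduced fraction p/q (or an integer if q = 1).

G = (-3/205, 711/205)

1. G_x = -3/205  [line -6·x + -13·y + 45 = 0 ∩ |GA|² = 10609/205]
2. G_y = 711/205  [line -6·x + -13·y + 45 = 0 ∩ |GA|² = 10609/205]
   → G = (-3/205, 711/205)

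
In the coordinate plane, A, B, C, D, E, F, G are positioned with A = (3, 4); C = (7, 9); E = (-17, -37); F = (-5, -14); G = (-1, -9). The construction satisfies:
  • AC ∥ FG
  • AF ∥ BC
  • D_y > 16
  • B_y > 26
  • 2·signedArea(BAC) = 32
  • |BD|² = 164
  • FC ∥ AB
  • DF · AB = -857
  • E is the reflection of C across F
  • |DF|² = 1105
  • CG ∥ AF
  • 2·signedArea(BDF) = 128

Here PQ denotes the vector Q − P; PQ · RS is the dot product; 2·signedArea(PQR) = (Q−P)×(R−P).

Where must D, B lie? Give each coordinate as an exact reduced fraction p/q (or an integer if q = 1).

1. B_x = 15  [AF ∥ BC ∩ FC ∥ AB]
2. B_y = 27  [AF ∥ BC ∩ FC ∥ AB]
   → B = (15, 27)
3. D_x = 7  [DF · AB = -857 ∩ 2·signedArea(BDF) = 128]
4. D_y = 17  [DF · AB = -857 ∩ 2·signedArea(BDF) = 128]
   → D = (7, 17)

B = (15, 27)
D = (7, 17)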